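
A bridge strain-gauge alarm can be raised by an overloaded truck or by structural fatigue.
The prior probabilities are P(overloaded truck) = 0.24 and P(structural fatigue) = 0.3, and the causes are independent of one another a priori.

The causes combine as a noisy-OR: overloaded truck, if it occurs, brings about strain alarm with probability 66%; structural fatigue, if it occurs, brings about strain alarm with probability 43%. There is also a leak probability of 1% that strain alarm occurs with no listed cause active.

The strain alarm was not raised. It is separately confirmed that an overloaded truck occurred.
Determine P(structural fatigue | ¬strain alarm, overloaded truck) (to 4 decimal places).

P(structural fatigue | ¬strain alarm, overloaded truck) ≈ 0.1963

Under noisy-OR, P(strain alarm | causes) = 1 − (1−0.01)·∏(1−qᵢ) over the active causes.
Numerator (weight on configurations with structural fatigue): 0.191862·0.3 = 0.057559
Denominator P(¬strain alarm | overloaded truck): 0.3366·0.7 + 0.191862·0.3 = 0.293179
P(structural fatigue | ¬strain alarm, overloaded truck) = 0.057559/0.293179 ≈ 0.1963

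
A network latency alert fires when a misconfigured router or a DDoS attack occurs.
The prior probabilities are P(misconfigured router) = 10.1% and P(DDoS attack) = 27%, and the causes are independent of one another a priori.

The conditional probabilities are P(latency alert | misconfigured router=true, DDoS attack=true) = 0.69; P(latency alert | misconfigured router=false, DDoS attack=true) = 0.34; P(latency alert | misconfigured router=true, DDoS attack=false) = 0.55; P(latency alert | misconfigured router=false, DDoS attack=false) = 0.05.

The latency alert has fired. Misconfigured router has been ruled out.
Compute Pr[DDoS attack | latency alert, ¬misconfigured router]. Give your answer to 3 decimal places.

P(latency alert | ¬misconfigured router) = 0.05×0.73 + 0.34×0.27 = 0.036500 + 0.091800 = 0.128300
Of this, 0.091800 comes from 0.34×0.27 (the DDoS attack=true cases).
So P(DDoS attack | latency alert, ¬misconfigured router) = 0.091800/0.128300 ≈ 0.716.

Pr[DDoS attack | latency alert, ¬misconfigured router] ≈ 0.716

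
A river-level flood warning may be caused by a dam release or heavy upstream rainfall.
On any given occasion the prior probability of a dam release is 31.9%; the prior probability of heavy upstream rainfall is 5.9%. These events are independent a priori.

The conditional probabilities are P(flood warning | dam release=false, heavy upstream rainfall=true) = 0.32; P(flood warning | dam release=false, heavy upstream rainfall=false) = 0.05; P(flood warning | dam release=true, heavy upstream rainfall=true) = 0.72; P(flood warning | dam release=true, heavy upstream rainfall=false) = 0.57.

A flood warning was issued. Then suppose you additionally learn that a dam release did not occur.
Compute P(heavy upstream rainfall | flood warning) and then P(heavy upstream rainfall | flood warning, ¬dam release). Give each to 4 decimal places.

P(heavy upstream rainfall | flood warning) ≈ 0.1150; P(heavy upstream rainfall | flood warning, ¬dam release) ≈ 0.2864

Numerator (weight on configurations with heavy upstream rainfall): 0.012857 + 0.013551 = 0.026408
The normalizing constant is 0.05×0.681×0.941 + 0.32×0.681×0.059 + 0.57×0.319×0.941 + 0.72×0.319×0.059 = 0.229551
Posterior = 0.026408 / 0.229551 ≈ 0.1150

Now condition on the additional information:
P(flood warning | ¬dam release) = 0.05×0.941 + 0.32×0.059 = 0.047050 + 0.018880 = 0.065930
The heavy upstream rainfall-present share is 0.32×0.059 = 0.018880.
P(heavy upstream rainfall | flood warning, ¬dam release) = 0.018880 / 0.065930 ≈ 0.2864
Ruling out dam release raises the posterior on heavy upstream rainfall — the flip side of explaining away.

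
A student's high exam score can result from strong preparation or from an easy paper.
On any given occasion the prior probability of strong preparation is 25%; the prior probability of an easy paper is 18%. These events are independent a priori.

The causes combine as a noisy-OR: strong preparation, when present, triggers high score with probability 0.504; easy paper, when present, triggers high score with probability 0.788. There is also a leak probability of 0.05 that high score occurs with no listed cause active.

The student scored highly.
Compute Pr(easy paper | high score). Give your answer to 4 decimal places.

Under noisy-OR, P(high score | causes) = 1 − (1−0.05)·∏(1−qᵢ) over the active causes.
By total probability over the 4 (strong preparation, easy paper) configurations:
  P(high score) = 0.05·0.75·0.82 + 0.7986·0.75·0.18 + 0.5288·0.25·0.82 + 0.900106·0.25·0.18
        = 0.030750 + 0.107811 + 0.108404 + 0.040505 = 0.287470
Configurations with easy paper contribute 0.148316, so
  P(easy paper | high score) = 0.148316 / 0.287470 ≈ 0.5159

Pr(easy paper | high score) ≈ 0.5159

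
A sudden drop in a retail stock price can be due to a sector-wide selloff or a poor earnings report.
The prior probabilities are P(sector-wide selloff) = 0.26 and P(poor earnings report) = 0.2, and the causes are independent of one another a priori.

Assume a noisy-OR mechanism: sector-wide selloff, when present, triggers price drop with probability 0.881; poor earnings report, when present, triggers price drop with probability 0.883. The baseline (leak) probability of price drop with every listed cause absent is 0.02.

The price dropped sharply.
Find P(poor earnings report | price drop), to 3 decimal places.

P(poor earnings report | price drop) ≈ 0.482

Under noisy-OR, P(price drop | causes) = 1 − (1−0.02)·∏(1−qᵢ) over the active causes.
Weight on poor earnings report=true, given the evidence: 0.131030 + 0.051290 = 0.182320
Normalizer over all consistent configurations: 0.02·0.74·0.8 + 0.88534·0.74·0.2 + 0.88338·0.26·0.8 + 0.986355·0.26·0.2 = 0.377903
P(poor earnings report | price drop) = 0.182320/0.377903 ≈ 0.482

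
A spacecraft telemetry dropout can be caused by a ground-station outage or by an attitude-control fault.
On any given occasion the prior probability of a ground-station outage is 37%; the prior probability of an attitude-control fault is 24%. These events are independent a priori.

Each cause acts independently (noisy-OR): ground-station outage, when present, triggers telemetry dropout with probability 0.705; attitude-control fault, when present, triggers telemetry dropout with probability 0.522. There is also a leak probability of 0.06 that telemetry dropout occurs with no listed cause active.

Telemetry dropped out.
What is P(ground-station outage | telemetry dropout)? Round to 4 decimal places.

Under noisy-OR, P(telemetry dropout | causes) = 1 − (1−0.06)·∏(1−qᵢ) over the active causes.
P(telemetry dropout) = 0.06×0.63×0.76 + 0.55068×0.63×0.24 + 0.7227×0.37×0.76 + 0.867451×0.37×0.24 = 0.028728 + 0.083263 + 0.203223 + 0.077030 = 0.392244
Of this, 0.280253 comes from 0.203223 + 0.077030 (the ground-station outage=true cases).
P(ground-station outage | telemetry dropout) = 0.280253 / 0.392244 ≈ 0.7145

P(ground-station outage | telemetry dropout) ≈ 0.7145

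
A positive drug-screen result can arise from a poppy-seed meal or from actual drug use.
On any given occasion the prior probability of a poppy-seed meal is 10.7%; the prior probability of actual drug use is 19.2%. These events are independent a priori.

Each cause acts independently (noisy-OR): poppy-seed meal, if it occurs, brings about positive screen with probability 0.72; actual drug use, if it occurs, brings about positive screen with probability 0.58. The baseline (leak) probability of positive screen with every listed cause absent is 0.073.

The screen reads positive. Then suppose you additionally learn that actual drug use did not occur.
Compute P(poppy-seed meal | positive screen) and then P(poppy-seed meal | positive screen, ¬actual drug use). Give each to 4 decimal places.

P(poppy-seed meal | positive screen) ≈ 0.3434; P(poppy-seed meal | positive screen, ¬actual drug use) ≈ 0.5486

Under noisy-OR, P(positive screen | causes) = 1 − (1−0.073)·∏(1−qᵢ) over the active causes.
Numerator (weight on configurations with poppy-seed meal): 0.064015 + 0.018304 = 0.082319
Normalizer over all consistent configurations: 0.073·0.893·0.808 + 0.61066·0.893·0.192 + 0.74044·0.107·0.808 + 0.890985·0.107·0.192 = 0.239693
Posterior = 0.082319 / 0.239693 ≈ 0.3434

Now condition on the additional information:
By total probability over both values of poppy-seed meal:
  P(positive screen | ¬actual drug use) = 0.073·0.893 + 0.74044·0.107
        = 0.065189 + 0.079227 = 0.144416
Keeping only the poppy-seed meal-present terms gives 0.079227, so
  P(poppy-seed meal | positive screen, ¬actual drug use) = 0.079227 / 0.144416 ≈ 0.5486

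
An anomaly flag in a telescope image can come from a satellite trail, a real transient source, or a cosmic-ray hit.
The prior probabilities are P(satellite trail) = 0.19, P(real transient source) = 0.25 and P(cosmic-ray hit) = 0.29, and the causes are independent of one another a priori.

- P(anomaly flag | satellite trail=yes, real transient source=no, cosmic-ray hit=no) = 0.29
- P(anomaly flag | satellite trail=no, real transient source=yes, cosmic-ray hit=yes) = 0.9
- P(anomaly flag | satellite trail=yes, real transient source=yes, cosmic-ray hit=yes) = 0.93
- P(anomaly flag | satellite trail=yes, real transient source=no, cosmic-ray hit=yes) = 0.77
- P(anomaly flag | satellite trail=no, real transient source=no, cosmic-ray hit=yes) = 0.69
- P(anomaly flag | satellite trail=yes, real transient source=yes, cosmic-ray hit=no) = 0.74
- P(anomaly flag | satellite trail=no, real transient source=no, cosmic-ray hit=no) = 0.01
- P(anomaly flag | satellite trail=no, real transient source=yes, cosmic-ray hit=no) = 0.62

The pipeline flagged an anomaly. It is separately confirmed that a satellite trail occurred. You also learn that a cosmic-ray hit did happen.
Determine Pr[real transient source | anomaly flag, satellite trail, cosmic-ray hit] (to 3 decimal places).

Pr[real transient source | anomaly flag, satellite trail, cosmic-ray hit] ≈ 0.287

Weight on real transient source=true, given the evidence: 0.93×0.25 = 0.232500
Normalizer over all consistent configurations: 0.77×0.75 + 0.93×0.25 = 0.810000
P(real transient source | anomaly flag, satellite trail, cosmic-ray hit) = 0.232500/0.810000 ≈ 0.287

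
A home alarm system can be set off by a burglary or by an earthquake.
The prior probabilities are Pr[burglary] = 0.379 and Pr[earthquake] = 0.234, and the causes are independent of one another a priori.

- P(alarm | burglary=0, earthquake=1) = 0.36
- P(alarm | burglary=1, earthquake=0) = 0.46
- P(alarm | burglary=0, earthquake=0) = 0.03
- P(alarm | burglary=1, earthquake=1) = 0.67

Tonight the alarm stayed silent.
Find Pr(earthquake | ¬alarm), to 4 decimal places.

Pr(earthquake | ¬alarm) ≈ 0.1651

P(¬alarm) = 0.97·0.621·0.766 + 0.64·0.621·0.234 + 0.54·0.379·0.766 + 0.33·0.379·0.234 = 0.461415 + 0.093001 + 0.156770 + 0.029266 = 0.740452
Restricting to configurations with earthquake present: 0.093001 + 0.029266 = 0.122267.
Hence the posterior is 0.122267/0.740452 ≈ 0.1651.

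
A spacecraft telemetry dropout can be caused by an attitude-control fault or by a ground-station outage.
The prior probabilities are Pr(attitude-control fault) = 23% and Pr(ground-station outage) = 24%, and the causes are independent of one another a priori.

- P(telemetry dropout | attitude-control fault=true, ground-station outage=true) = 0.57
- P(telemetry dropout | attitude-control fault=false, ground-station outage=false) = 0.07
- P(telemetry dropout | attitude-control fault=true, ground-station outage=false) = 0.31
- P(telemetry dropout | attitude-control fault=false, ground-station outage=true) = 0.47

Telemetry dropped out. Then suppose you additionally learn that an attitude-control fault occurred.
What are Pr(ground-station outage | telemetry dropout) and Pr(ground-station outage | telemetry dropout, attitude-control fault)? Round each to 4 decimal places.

P(telemetry dropout) = 0.07·0.77·0.76 + 0.47·0.77·0.24 + 0.31·0.23·0.76 + 0.57·0.23·0.24 = 0.040964 + 0.086856 + 0.054188 + 0.031464 = 0.213472
The ground-station outage-present share is 0.086856 + 0.031464 = 0.118320.
So P(ground-station outage | telemetry dropout) = 0.118320/0.213472 ≈ 0.5543.

Now also conditioning on attitude-control fault=true:
Numerator (weight on configurations with ground-station outage): 0.57*0.24 = 0.136800
The normalizing constant is 0.31*0.76 + 0.57*0.24 = 0.372400
P(ground-station outage | telemetry dropout, attitude-control fault) = 0.136800/0.372400 ≈ 0.3673
— attitude-control fault explains away the evidence for ground-station outage.

Pr(ground-station outage | telemetry dropout) ≈ 0.5543; Pr(ground-station outage | telemetry dropout, attitude-control fault) ≈ 0.3673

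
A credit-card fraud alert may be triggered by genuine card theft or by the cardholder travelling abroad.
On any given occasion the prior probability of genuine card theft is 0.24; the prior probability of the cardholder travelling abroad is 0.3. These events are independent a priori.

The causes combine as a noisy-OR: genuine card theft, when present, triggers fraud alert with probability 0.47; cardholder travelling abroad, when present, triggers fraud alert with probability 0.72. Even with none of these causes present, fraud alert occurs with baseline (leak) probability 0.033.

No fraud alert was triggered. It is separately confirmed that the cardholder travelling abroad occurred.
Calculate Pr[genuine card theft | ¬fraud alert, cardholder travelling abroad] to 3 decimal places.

Under noisy-OR, P(fraud alert | causes) = 1 − (1−0.033)·∏(1−qᵢ) over the active causes.
Enumerate both values of genuine card theft and weight by the priors:
  P(¬fraud alert | cardholder travelling abroad) = 0.27076·0.76 + 0.143503·0.24
        = 0.205778 + 0.034441 = 0.240219
The terms with genuine card theft present sum to 0.034441, so
  P(genuine card theft | ¬fraud alert, cardholder travelling abroad) = 0.034441 / 0.240219 ≈ 0.143

Pr[genuine card theft | ¬fraud alert, cardholder travelling abroad] ≈ 0.143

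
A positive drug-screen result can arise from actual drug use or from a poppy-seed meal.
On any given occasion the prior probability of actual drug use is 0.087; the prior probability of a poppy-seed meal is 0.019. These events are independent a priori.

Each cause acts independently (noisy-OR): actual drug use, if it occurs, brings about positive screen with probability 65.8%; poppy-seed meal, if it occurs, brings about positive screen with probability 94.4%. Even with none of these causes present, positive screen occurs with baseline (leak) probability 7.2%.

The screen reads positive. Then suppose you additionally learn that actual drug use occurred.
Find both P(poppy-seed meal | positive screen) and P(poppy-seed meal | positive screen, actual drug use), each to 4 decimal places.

P(poppy-seed meal | positive screen) ≈ 0.1283; P(poppy-seed meal | positive screen, actual drug use) ≈ 0.0271

Under noisy-OR, P(positive screen | causes) = 1 − (1−0.072)·∏(1−qᵢ) over the active causes.
P(positive screen) = 0.072×0.913×0.981 + 0.948032×0.913×0.019 + 0.682624×0.087×0.981 + 0.982227×0.087×0.019 = 0.064487 + 0.016446 + 0.058260 + 0.001624 = 0.140817
Of this, 0.018070 comes from 0.016446 + 0.001624 (the poppy-seed meal=true cases).
So P(poppy-seed meal | positive screen) = 0.018070/0.140817 ≈ 0.1283.

Now condition on the additional information:
Numerator (weight on configurations with poppy-seed meal): 0.982227*0.019 = 0.018662
The normalizing constant is 0.682624*0.981 + 0.982227*0.019 = 0.688316
Posterior = 0.018662 / 0.688316 ≈ 0.0271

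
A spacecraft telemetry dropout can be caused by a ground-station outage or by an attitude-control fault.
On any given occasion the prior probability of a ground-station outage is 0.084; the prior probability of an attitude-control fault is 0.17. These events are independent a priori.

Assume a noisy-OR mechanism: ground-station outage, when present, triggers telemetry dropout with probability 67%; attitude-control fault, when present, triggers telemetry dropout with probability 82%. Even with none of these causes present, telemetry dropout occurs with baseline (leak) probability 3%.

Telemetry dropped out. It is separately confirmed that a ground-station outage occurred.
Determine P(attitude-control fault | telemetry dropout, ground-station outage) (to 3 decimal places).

Under noisy-OR, P(telemetry dropout | causes) = 1 − (1−0.03)·∏(1−qᵢ) over the active causes.
P(telemetry dropout | ground-station outage) = 0.6799·0.83 + 0.942382·0.17 = 0.564317 + 0.160205 = 0.724522
Of this, 0.160205 comes from 0.942382·0.17 (the attitude-control fault=true cases).
So P(attitude-control fault | telemetry dropout, ground-station outage) = 0.160205/0.724522 ≈ 0.221.

P(attitude-control fault | telemetry dropout, ground-station outage) ≈ 0.221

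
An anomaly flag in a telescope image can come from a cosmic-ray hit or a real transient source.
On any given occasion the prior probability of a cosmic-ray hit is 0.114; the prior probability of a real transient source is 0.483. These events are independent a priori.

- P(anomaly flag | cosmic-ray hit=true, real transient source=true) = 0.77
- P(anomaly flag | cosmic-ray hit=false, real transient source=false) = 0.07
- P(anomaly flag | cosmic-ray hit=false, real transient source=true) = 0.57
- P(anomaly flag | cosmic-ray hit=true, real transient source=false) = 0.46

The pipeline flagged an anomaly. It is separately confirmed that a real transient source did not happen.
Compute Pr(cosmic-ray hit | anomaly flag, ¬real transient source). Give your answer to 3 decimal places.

Pr(cosmic-ray hit | anomaly flag, ¬real transient source) ≈ 0.458

P(anomaly flag | ¬real transient source) = 0.07*0.886 + 0.46*0.114 = 0.062020 + 0.052440 = 0.114460
The cosmic-ray hit-present share is 0.46*0.114 = 0.052440.
Hence the posterior is 0.052440/0.114460 ≈ 0.458.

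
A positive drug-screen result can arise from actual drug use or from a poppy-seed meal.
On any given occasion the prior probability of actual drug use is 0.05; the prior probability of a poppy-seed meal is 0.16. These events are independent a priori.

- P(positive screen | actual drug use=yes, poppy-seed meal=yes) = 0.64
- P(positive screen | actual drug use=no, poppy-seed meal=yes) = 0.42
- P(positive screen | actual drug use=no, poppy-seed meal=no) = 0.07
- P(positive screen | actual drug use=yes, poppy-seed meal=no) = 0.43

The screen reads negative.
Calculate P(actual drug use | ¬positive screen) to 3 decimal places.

By total probability over the 4 (actual drug use, poppy-seed meal) configurations:
  P(¬positive screen) = 0.93×0.95×0.84 + 0.58×0.95×0.16 + 0.57×0.05×0.84 + 0.36×0.05×0.16
        = 0.742140 + 0.088160 + 0.023940 + 0.002880 = 0.857120
Keeping only the actual drug use-present terms gives 0.026820, so
  P(actual drug use | ¬positive screen) = 0.026820 / 0.857120 ≈ 0.031

P(actual drug use | ¬positive screen) ≈ 0.031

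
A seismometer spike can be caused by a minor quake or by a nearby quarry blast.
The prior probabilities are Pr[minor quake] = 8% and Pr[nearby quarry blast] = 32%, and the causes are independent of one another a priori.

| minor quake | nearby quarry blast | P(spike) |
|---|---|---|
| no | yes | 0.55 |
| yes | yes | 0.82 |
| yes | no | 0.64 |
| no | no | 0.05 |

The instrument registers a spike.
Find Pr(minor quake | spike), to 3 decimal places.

Sum P(spike|·) weighted by the priors over the 4 (minor quake, nearby quarry blast) configurations:
  P(spike) = 0.05×0.92×0.68 + 0.55×0.92×0.32 + 0.64×0.08×0.68 + 0.82×0.08×0.32
        = 0.031280 + 0.161920 + 0.034816 + 0.020992 = 0.249008
The terms with minor quake present sum to 0.055808, so
  P(minor quake | spike) = 0.055808 / 0.249008 ≈ 0.224

Pr(minor quake | spike) ≈ 0.224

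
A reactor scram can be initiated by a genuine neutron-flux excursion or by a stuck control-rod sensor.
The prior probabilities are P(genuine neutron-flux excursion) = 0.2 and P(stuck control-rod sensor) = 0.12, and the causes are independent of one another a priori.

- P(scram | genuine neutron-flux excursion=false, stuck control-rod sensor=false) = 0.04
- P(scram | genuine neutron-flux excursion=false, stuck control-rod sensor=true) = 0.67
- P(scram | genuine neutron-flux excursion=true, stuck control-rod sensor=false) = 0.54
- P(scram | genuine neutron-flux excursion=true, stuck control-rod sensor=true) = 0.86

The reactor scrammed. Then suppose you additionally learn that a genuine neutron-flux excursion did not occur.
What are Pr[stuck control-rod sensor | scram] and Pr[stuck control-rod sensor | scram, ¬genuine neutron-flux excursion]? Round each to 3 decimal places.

Numerator (weight on configurations with stuck control-rod sensor): 0.064320 + 0.020640 = 0.084960
Normalizer over all consistent configurations: 0.04×0.8×0.88 + 0.67×0.8×0.12 + 0.54×0.2×0.88 + 0.86×0.2×0.12 = 0.208160
P(stuck control-rod sensor | scram) = 0.084960/0.208160 ≈ 0.408

Now condition on the additional information:
Enumerate both values of stuck control-rod sensor and weight by the priors:
  P(scram | ¬genuine neutron-flux excursion) = 0.04*0.88 + 0.67*0.12
        = 0.035200 + 0.080400 = 0.115600
Keeping only the stuck control-rod sensor-present terms gives 0.080400, so
  P(stuck control-rod sensor | scram, ¬genuine neutron-flux excursion) = 0.080400 / 0.115600 ≈ 0.696
With genuine neutron-flux excursion excluded, stuck control-rod sensor must carry more of the explanatory weight for the scram.

Pr[stuck control-rod sensor | scram] ≈ 0.408; Pr[stuck control-rod sensor | scram, ¬genuine neutron-flux excursion] ≈ 0.696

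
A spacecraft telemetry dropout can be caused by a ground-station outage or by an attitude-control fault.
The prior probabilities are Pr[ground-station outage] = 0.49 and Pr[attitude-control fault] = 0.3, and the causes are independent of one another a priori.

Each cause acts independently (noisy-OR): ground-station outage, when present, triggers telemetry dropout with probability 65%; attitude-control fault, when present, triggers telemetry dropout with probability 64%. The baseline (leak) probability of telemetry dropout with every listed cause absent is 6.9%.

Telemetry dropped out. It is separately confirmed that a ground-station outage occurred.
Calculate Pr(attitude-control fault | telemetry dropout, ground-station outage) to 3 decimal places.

Under noisy-OR, P(telemetry dropout | causes) = 1 − (1−0.069)·∏(1−qᵢ) over the active causes.
P(telemetry dropout | ground-station outage) = 0.67415×0.7 + 0.882694×0.3 = 0.471905 + 0.264808 = 0.736713
Of this, 0.264808 comes from 0.882694×0.3 (the attitude-control fault=true cases).
P(attitude-control fault | telemetry dropout, ground-station outage) = 0.264808 / 0.736713 ≈ 0.359

Pr(attitude-control fault | telemetry dropout, ground-station outage) ≈ 0.359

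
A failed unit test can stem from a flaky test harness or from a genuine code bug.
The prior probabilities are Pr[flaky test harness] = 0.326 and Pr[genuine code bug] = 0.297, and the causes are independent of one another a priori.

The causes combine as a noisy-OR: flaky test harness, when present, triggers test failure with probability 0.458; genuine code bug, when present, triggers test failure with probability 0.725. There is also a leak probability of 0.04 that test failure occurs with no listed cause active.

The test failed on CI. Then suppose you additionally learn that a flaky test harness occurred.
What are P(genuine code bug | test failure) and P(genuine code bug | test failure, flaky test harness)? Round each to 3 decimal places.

P(genuine code bug | test failure) ≈ 0.641; P(genuine code bug | test failure, flaky test harness) ≈ 0.430

Under noisy-OR, P(test failure | causes) = 1 − (1−0.04)·∏(1−qᵢ) over the active causes.
Sum P(test failure|·) weighted by the priors over the 4 (flaky test harness, genuine code bug) configurations:
  P(test failure) = 0.04·0.674·0.703 + 0.736·0.674·0.297 + 0.47968·0.326·0.703 + 0.856912·0.326·0.297
        = 0.018953 + 0.147331 + 0.109932 + 0.082968 = 0.359184
Keeping only the genuine code bug-present terms gives 0.230299, so
  P(genuine code bug | test failure) = 0.230299 / 0.359184 ≈ 0.641

With the extra evidence:
Enumerate both values of genuine code bug and weight by the priors:
  P(test failure | flaky test harness) = 0.47968×0.703 + 0.856912×0.297
        = 0.337215 + 0.254503 = 0.591718
Keeping only the genuine code bug-present terms gives 0.254503, so
  P(genuine code bug | test failure, flaky test harness) = 0.254503 / 0.591718 ≈ 0.430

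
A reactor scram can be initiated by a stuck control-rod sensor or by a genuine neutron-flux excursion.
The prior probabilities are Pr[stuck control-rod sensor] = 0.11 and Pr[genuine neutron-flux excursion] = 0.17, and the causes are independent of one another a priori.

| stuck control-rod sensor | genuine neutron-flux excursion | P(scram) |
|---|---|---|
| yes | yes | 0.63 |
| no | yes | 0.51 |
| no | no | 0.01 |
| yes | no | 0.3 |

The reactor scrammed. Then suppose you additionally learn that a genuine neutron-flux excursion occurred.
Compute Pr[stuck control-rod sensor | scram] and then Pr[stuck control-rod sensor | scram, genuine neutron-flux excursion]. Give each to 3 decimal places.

For the numerator, keep only stuck control-rod sensor=true terms: 0.027390 + 0.011781 = 0.039171
Denominator P(scram): 0.01*0.89*0.83 + 0.51*0.89*0.17 + 0.3*0.11*0.83 + 0.63*0.11*0.17 = 0.123721
P(stuck control-rod sensor | scram) = 0.039171/0.123721 ≈ 0.317

Now condition on the additional information:
For the numerator, keep only stuck control-rod sensor=true terms: 0.63*0.11 = 0.069300
Normalizer over all consistent configurations: 0.51*0.89 + 0.63*0.11 = 0.523200
P(stuck control-rod sensor | scram, genuine neutron-flux excursion) = 0.069300/0.523200 ≈ 0.132
— genuine neutron-flux excursion explains away the evidence for stuck control-rod sensor.

Pr[stuck control-rod sensor | scram] ≈ 0.317; Pr[stuck control-rod sensor | scram, genuine neutron-flux excursion] ≈ 0.132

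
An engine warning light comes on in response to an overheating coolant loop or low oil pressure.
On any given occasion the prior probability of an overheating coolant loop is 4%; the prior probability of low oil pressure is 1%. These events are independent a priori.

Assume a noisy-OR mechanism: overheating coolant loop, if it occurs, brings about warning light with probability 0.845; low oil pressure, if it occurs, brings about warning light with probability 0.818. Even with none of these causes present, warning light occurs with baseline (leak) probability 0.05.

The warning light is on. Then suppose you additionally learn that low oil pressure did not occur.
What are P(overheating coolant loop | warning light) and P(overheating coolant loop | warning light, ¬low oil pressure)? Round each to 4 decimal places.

P(overheating coolant loop | warning light) ≈ 0.3812; P(overheating coolant loop | warning light, ¬low oil pressure) ≈ 0.4154

Under noisy-OR, P(warning light | causes) = 1 − (1−0.05)·∏(1−qᵢ) over the active causes.
P(warning light) = 0.05·0.96·0.99 + 0.8271·0.96·0.01 + 0.85275·0.04·0.99 + 0.973201·0.04·0.01 = 0.047520 + 0.007940 + 0.033769 + 0.000389 = 0.089618
Restricting to configurations with overheating coolant loop present: 0.033769 + 0.000389 = 0.034158.
P(overheating coolant loop | warning light) = 0.034158 / 0.089618 ≈ 0.3812

Now also conditioning on low oil pressure≠true:
P(warning light | ¬low oil pressure) = 0.05·0.96 + 0.85275·0.04 = 0.048000 + 0.034110 = 0.082110
The overheating coolant loop-present share is 0.85275·0.04 = 0.034110.
So P(overheating coolant loop | warning light, ¬low oil pressure) = 0.034110/0.082110 ≈ 0.4154.
Ruling out low oil pressure raises the posterior on overheating coolant loop — the flip side of explaining away.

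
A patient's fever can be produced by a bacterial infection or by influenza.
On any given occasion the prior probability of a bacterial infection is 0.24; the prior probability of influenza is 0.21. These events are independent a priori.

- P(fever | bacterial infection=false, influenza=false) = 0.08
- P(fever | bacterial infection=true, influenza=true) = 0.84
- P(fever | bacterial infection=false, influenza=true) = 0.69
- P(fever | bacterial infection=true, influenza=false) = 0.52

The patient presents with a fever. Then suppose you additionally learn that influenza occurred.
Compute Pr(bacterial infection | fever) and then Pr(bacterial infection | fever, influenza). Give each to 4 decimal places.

By total probability over the 4 (bacterial infection, influenza) configurations:
  P(fever) = 0.08×0.76×0.79 + 0.69×0.76×0.21 + 0.52×0.24×0.79 + 0.84×0.24×0.21
        = 0.048032 + 0.110124 + 0.098592 + 0.042336 = 0.299084
Keeping only the bacterial infection-present terms gives 0.140928, so
  P(bacterial infection | fever) = 0.140928 / 0.299084 ≈ 0.4712

With the extra evidence:
P(fever | influenza) = 0.69*0.76 + 0.84*0.24 = 0.524400 + 0.201600 = 0.726000
Restricting to configurations with bacterial infection present: 0.84*0.24 = 0.201600.
Hence the posterior is 0.201600/0.726000 ≈ 0.2777.
The drop from 0.4712 to 0.2777 is the explaining-away (discounting) effect.

Pr(bacterial infection | fever) ≈ 0.4712; Pr(bacterial infection | fever, influenza) ≈ 0.2777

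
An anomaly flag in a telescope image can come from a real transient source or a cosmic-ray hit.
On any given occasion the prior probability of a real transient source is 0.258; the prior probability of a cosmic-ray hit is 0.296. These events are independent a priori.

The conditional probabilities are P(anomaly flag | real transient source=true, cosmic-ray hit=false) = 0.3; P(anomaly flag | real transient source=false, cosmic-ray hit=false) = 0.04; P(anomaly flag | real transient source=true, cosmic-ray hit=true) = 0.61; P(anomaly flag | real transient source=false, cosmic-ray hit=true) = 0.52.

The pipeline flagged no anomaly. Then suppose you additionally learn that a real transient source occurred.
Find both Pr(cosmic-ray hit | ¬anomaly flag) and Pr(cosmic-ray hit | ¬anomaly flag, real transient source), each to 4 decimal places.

P(¬anomaly flag) = 0.96*0.742*0.704 + 0.48*0.742*0.296 + 0.7*0.258*0.704 + 0.39*0.258*0.296 = 0.501473 + 0.105423 + 0.127142 + 0.029784 = 0.763822
Of this, 0.135207 comes from 0.105423 + 0.029784 (the cosmic-ray hit=true cases).
So P(cosmic-ray hit | ¬anomaly flag) = 0.135207/0.763822 ≈ 0.1770.

Now also conditioning on real transient source=true:
P(¬anomaly flag | real transient source) = 0.7*0.704 + 0.39*0.296 = 0.492800 + 0.115440 = 0.608240
Restricting to configurations with cosmic-ray hit present: 0.39*0.296 = 0.115440.
Hence the posterior is 0.115440/0.608240 ≈ 0.1898.

Pr(cosmic-ray hit | ¬anomaly flag) ≈ 0.1770; Pr(cosmic-ray hit | ¬anomaly flag, real transient source) ≈ 0.1898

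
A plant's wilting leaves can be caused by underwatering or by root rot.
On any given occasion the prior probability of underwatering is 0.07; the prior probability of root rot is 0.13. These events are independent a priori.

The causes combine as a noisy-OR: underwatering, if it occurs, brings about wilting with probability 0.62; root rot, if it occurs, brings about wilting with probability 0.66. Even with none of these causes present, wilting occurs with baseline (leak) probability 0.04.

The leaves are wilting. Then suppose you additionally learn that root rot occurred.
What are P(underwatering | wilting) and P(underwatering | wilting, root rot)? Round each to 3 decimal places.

P(underwatering | wilting) ≈ 0.291; P(underwatering | wilting, root rot) ≈ 0.089

Under noisy-OR, P(wilting | causes) = 1 − (1−0.04)·∏(1−qᵢ) over the active causes.
By total probability over the 4 (underwatering, root rot) configurations:
  P(wilting) = 0.04*0.93*0.87 + 0.6736*0.93*0.13 + 0.6352*0.07*0.87 + 0.875968*0.07*0.13
        = 0.032364 + 0.081438 + 0.038684 + 0.007971 = 0.160457
Configurations with underwatering contribute 0.046655, so
  P(underwatering | wilting) = 0.046655 / 0.160457 ≈ 0.291

Now also conditioning on root rot=true:
Weight on underwatering=true, given the evidence: 0.875968×0.07 = 0.061318
The normalizing constant is 0.6736×0.93 + 0.875968×0.07 = 0.687766
P(underwatering | wilting, root rot) = 0.061318/0.687766 ≈ 0.089
This is intercausal reasoning (explaining away): once root rot accounts for the wilting, underwatering becomes less likely.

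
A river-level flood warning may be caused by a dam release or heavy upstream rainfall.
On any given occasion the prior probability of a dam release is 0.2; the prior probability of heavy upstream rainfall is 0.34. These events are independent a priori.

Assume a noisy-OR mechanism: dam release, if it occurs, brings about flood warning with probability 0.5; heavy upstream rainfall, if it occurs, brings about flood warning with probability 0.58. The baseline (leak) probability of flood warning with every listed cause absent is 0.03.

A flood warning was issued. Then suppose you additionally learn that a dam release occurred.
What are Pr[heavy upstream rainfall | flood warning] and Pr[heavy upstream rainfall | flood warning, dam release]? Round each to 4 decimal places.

Under noisy-OR, P(flood warning | causes) = 1 − (1−0.03)·∏(1−qᵢ) over the active causes.
By total probability over the 4 (dam release, heavy upstream rainfall) configurations:
  P(flood warning) = 0.03·0.8·0.66 + 0.5926·0.8·0.34 + 0.515·0.2·0.66 + 0.7963·0.2·0.34
        = 0.015840 + 0.161187 + 0.067980 + 0.054148 = 0.299155
Configurations with heavy upstream rainfall contribute 0.215335, so
  P(heavy upstream rainfall | flood warning) = 0.215335 / 0.299155 ≈ 0.7198

Now condition on the additional information:
By total probability over both values of heavy upstream rainfall:
  P(flood warning | dam release) = 0.515*0.66 + 0.7963*0.34
        = 0.339900 + 0.270742 = 0.610642
Configurations with heavy upstream rainfall contribute 0.270742, so
  P(heavy upstream rainfall | flood warning, dam release) = 0.270742 / 0.610642 ≈ 0.4434

Pr[heavy upstream rainfall | flood warning] ≈ 0.7198; Pr[heavy upstream rainfall | flood warning, dam release] ≈ 0.4434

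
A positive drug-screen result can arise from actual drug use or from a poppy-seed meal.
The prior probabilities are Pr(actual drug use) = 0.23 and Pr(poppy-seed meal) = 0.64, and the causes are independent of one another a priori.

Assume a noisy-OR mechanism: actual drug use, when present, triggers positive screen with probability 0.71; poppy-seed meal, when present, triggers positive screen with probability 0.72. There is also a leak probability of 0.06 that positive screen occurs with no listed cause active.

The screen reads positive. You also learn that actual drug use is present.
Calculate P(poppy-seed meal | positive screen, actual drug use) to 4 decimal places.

Under noisy-OR, P(positive screen | causes) = 1 − (1−0.06)·∏(1−qᵢ) over the active causes.
Sum P(positive screen|·) weighted by the priors over both values of poppy-seed meal:
  P(positive screen | actual drug use) = 0.7274·0.36 + 0.923672·0.64
        = 0.261864 + 0.591150 = 0.853014
The terms with poppy-seed meal present sum to 0.591150, so
  P(poppy-seed meal | positive screen, actual drug use) = 0.591150 / 0.853014 ≈ 0.6930

P(poppy-seed meal | positive screen, actual drug use) ≈ 0.6930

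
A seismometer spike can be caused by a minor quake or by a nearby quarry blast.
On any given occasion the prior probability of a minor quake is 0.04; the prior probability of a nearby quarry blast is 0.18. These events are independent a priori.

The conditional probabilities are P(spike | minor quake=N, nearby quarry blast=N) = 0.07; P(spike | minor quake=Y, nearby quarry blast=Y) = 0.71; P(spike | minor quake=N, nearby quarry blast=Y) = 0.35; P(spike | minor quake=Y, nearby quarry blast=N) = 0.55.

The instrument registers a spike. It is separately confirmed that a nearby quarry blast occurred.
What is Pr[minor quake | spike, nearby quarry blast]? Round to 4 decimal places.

Sum P(spike|·) weighted by the priors over both values of minor quake:
  P(spike | nearby quarry blast) = 0.35×0.96 + 0.71×0.04
        = 0.336000 + 0.028400 = 0.364400
Keeping only the minor quake-present terms gives 0.028400, so
  P(minor quake | spike, nearby quarry blast) = 0.028400 / 0.364400 ≈ 0.0779

Pr[minor quake | spike, nearby quarry blast] ≈ 0.0779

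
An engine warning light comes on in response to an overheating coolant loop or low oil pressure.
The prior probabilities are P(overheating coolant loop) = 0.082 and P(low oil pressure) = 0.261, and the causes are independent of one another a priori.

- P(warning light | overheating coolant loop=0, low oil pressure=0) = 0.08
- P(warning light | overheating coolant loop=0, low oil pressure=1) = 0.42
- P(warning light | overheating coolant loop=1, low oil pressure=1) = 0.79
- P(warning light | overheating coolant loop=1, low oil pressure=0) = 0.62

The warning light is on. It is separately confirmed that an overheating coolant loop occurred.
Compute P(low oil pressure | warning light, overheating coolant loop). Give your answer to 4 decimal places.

P(low oil pressure | warning light, overheating coolant loop) ≈ 0.3104

P(warning light | overheating coolant loop) = 0.62*0.739 + 0.79*0.261 = 0.458180 + 0.206190 = 0.664370
Restricting to configurations with low oil pressure present: 0.79*0.261 = 0.206190.
So P(low oil pressure | warning light, overheating coolant loop) = 0.206190/0.664370 ≈ 0.3104.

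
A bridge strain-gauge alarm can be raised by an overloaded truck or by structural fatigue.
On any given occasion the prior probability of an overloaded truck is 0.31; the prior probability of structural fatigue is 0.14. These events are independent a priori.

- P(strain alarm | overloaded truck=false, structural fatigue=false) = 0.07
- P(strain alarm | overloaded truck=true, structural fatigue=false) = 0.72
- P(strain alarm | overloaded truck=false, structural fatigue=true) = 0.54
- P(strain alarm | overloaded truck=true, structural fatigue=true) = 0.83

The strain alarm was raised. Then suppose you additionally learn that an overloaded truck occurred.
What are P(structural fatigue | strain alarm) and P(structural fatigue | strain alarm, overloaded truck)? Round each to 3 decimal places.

P(structural fatigue | strain alarm) ≈ 0.274; P(structural fatigue | strain alarm, overloaded truck) ≈ 0.158

Enumerate the 4 (overloaded truck, structural fatigue) configurations and weight by the priors:
  P(strain alarm) = 0.07×0.69×0.86 + 0.54×0.69×0.14 + 0.72×0.31×0.86 + 0.83×0.31×0.14
        = 0.041538 + 0.052164 + 0.191952 + 0.036022 = 0.321676
Keeping only the structural fatigue-present terms gives 0.088186, so
  P(structural fatigue | strain alarm) = 0.088186 / 0.321676 ≈ 0.274

Now also conditioning on overloaded truck=true:
Numerator (weight on configurations with structural fatigue): 0.83×0.14 = 0.116200
The normalizing constant is 0.72×0.86 + 0.83×0.14 = 0.735400
P(structural fatigue | strain alarm, overloaded truck) = 0.116200/0.735400 ≈ 0.158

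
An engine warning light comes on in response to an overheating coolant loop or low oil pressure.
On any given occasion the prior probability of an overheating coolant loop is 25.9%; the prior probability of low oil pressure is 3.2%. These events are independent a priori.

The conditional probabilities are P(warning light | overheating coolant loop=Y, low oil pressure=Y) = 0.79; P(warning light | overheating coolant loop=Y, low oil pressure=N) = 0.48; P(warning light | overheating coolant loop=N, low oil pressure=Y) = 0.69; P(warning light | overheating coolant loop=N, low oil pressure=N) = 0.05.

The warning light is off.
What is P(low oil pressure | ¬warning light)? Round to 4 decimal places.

P(¬warning light) = 0.95·0.741·0.968 + 0.31·0.741·0.032 + 0.52·0.259·0.968 + 0.21·0.259·0.032 = 0.681424 + 0.007351 + 0.130370 + 0.001740 = 0.820885
The low oil pressure-present share is 0.007351 + 0.001740 = 0.009091.
So P(low oil pressure | ¬warning light) = 0.009091/0.820885 ≈ 0.0111.

P(low oil pressure | ¬warning light) ≈ 0.0111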